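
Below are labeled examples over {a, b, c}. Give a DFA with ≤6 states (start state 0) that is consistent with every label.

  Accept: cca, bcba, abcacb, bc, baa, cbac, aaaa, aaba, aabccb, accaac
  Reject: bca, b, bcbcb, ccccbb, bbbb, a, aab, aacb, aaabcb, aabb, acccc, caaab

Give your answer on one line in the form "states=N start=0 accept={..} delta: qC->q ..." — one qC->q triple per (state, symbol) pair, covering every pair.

states=6 start=0 accept={2,5} delta: 0a->1 0b->0 0c->2 1a->2 1b->0 1c->0 2a->3 2b->4 2c->1 3a->5 3b->0 3c->5 4a->5 4b->0 4c->3 5a->0 5b->2 5c->2

State merging on the prefix tree: take the shortest (then alphabetical) example prefix whose next move is undefined and point that move at state 0, else 1, else 2, ...; a target is out if some Accept/Reject pair would then sit in one state with the same input left (inseparable). If every existing state is out, open a new one.
a: 0a undefined. 0a->0: no, aaaa/a meet in 0. Open state 1: 0a->1.
b: 0b undefined. 0b->0: ok.
c: 0c undefined. 0c->0: no, cca/bca meet in 1. 0c->1: no, bc/a meet in 1. Open state 2: 0c->2.
aa: 1a undefined. 1a->0: no, baa/b meet in 0. 1a->1: no, baa/a meet in 1. 1a->2: ok.
ab: 1b undefined. 1b->0: ok.
ac: 1c undefined. 1c->0: ok.
ca: 2a undefined. 2a->0: no, abcacb/aab meet in 2 with "b" left. 2a->1: no, abcacb/b meet in 0. 2a->2: no, abcacb/aacb meet in 2 with "cb" left. Open state 3: 2a->3.
cb: 2b undefined. 2b->0: no, bcba/a meet in 1. 2b->1: no, aabccb/a meet in 1. 2b->2: no, bcba/bca meet in 3. 2b->3: no, abcacb/bcbcb meet in 3 with "cb" left. Open state 4: 2b->4.
cc: 2c undefined. 2c->0: no, cca/a meet in 1. 2c->1: ok.
caa: 3a undefined. 3a->0: no, aaaa/b meet in 0. 3a->1: no, aaaa/a meet in 1. 3a->2: no, accaac/a meet in 1. 3a->3: no, aaaa/bca meet in 3. 3a->4: no, aaaa/aab meet in 4. Open state 5: 3a->5.
cba: 4a undefined. 4a->0: no, bcba/b meet in 0. 4a->1: no, bcba/a meet in 1. 4a->2: no, cbac/a meet in 1. 4a->3: no, bcba/bca meet in 3. 4a->4: no, bcba/aab meet in 4. 4a->5: ok.
aaab: 3b undefined. 3b->0: ok.
aabb: 4b undefined. 4b->0: ok.
aabc: 4c undefined. 4c->0: no, aabccb/aab meet in 4. 4c->1: no, aabccb/b meet in 0. 4c->2: no, aabccb/b meet in 0. 4c->3: ok.
caaa: 5a undefined. 5a->0: ok.
cbac: 5c undefined. 5c->0: no, cbac/b meet in 0. 5c->1: no, cbac/a meet in 1. 5c->2: ok.
aabcc: 3c undefined. 3c->0: no, abcacb/b meet in 0. 3c->1: no, abcacb/b meet in 0. 3c->2: no, abcacb/aab meet in 4. 3c->3: no, abcacb/b meet in 0. 3c->4: no, abcacb/b meet in 0. 3c->5: ok.
aabccb: 5b undefined. 5b->0: no, abcacb/b meet in 0. 5b->1: no, abcacb/a meet in 1. 5b->2: ok.
All examples now run through 6 states with every (state, symbol) defined. Accept strings end in {2,5}, Reject strings end in {0,1,3,4}; accept={2,5}.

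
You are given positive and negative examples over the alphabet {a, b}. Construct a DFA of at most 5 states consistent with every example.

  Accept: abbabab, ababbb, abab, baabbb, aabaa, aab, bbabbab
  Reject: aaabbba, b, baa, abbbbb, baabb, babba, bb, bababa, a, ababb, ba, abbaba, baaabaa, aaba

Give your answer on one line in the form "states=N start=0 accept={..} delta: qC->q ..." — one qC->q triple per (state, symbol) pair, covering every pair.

Fold the examples into a partial DFA from state 0: repeatedly fix the first undefined (state, symbol) met by the shortest-then-alphabetical prefix, trying targets in increasing order and rejecting any under which an Accept and a Reject string meet in one state with the same remainder; add a state when all current targets are rejected. Accepting states are where Accept strings end.
a: 0a undefined. 0a->0: no, aabaa/baa meet in 0 with "baa" left. Open state 1: 0a->1.
b: 0b undefined. 0b->0: ok.
aa: 1a undefined. 1a->0: no, baabbb/b meet in 0. 1a->1: no, aabaa/baaabaa meet in 1 with "baa" left. Open state 2: 1a->2.
ab: 1b undefined. 1b->0: no, abbabab/b meet in 0. 1b->1: ok.
aaa: 2a undefined. 2a->0: ok.
aab: 2b undefined. 2b->0: no, abbabab/aaabbba meet in 1. 2b->1: no, abbabab/aaabbba meet in 1. 2b->2: no, abbabab/b meet in 0. Open state 3: 2b->3.
aaba: 3a undefined. 3a->0: no, abbabab/b meet in 0. 3a->1: no, abbabab/aaabbba meet in 1. 3a->2: no, aabaa/b meet in 0. 3a->3: no, abbabab/baabb meet in 3 with "b" left. Open state 4: 3a->4.
aabaa: 4a undefined. 4a->0: no, aabaa/b meet in 0. 4a->1: no, aabaa/aaabbba meet in 1. 4a->2: no, aabaa/baa meet in 2. 4a->3: ok.
ababb: 3b undefined. 3b->0: no, ababbb/b meet in 0. 3b->1: no, ababbb/aaabbba meet in 1. 3b->2: ok.
abbabab: 4b undefined. 4b->0: no, abbabab/b meet in 0. 4b->1: no, abbabab/aaabbba meet in 1. 4b->2: no, abbabab/baa meet in 2. 4b->3: ok.
All examples now run through 5 states with every (state, symbol) defined. Accept strings end in {3}, Reject strings end in {0,1,2,4}; accept={3}.

states=5 start=0 accept={3} delta: 0a->1 0b->0 1a->2 1b->1 2a->0 2b->3 3a->4 3b->2 4a->3 4b->3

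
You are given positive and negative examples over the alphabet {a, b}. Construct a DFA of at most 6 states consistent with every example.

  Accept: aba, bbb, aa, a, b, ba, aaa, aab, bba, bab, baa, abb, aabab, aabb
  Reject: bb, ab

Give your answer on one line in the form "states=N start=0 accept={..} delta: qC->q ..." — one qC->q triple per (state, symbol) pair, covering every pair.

State merging on the prefix tree: take the shortest (then alphabetical) example prefix whose next move is undefined and point that move at state 0, else 1, else 2, ...; a target is out if some Accept/Reject pair would then sit in one state with the same input left (inseparable). If every existing state is out, open a new one.
a: 0a undefined. 0a->0: no, b/ab meet in 0 with "b" left. Open state 1: 0a->1.
b: 0b undefined. 0b->0: no, bbb/bb meet in 0. 0b->1: ok.
aa: 1a undefined. 1a->0: no, aabb/bb meet in 1 with "b" left. 1a->1: no, aab/bb meet in 1 with "b" left. Open state 2: 1a->2.
ab: 1b undefined. 1b->0: ok.
aaa: 2a undefined. 2a->0: no, aaa/bb meet in 0. 2a->1: ok.
aab: 2b undefined. 2b->0: no, aab/bb meet in 0. 2b->1: no, aabb/bb meet in 0. 2b->2: no, aabab/bb meet in 0. Open state 3: 2b->3.
aaba: 3a undefined. 3a->0: ok.
aabb: 3b undefined. 3b->0: no, aabb/bb meet in 0. 3b->1: ok.
All examples now run through 4 states with every (state, symbol) defined. Accept strings end in {1,2,3}, Reject strings end in {0}; accept={1,2,3}.

states=4 start=0 accept={1,2,3} delta: 0a->1 0b->1 1a->2 1b->0 2a->1 2b->3 3a->0 3b->1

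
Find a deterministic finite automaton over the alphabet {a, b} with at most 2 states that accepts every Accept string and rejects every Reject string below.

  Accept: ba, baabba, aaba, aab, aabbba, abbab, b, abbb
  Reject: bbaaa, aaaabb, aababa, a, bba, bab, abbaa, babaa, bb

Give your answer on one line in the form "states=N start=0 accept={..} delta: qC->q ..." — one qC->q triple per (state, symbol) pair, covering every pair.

states=2 start=0 accept={1} delta: 0a->0 0b->1 1a->1 1b->0

Fold the examples into a partial DFA from state 0: repeatedly fix the first undefined (state, symbol) met by the shortest-then-alphabetical prefix, trying targets in increasing order and rejecting any under which an Accept and a Reject string meet in one state with the same remainder; add a state when all current targets are rejected. Accepting states are where Accept strings end.
a: 0a undefined. 0a->0: ok.
b: 0b undefined. 0b->0: no, ba/bbaaa meet in 0. Open state 1: 0b->1.
ba: 1a undefined. 1a->0: no, ba/aababa meet in 0. 1a->1: ok.
bb: 1b undefined. 1b->0: ok.
All examples now run through 2 states with every (state, symbol) defined. Accept strings end in {1}, Reject strings end in {0}; accept={1}.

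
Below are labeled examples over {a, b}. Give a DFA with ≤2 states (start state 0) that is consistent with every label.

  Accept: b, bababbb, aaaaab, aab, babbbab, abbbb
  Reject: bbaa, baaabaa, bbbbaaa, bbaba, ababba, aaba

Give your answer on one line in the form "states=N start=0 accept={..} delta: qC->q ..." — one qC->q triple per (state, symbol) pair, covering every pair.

Grow the machine one transition at a time. Run the examples from 0; the earliest place one falls off (shortest prefix, ties alphabetical) gets sent to the lowest-numbered state that keeps every Accept/Reject pair distinguishable — a pair clashes when both reach the same state with identical unread suffix — and to a fresh state only if none does.
a: 0a undefined. 0a->0: ok.
b: 0b undefined. 0b->0: no, b/bbaa meet in 0. Open state 1: 0b->1.
ba: 1a undefined. 1a->0: ok.
bb: 1b undefined. 1b->0: no, abbbb/bbaa meet in 0. 1b->1: ok.
All examples now run through 2 states with every (state, symbol) defined. Accept strings end in {1}, Reject strings end in {0}; accept={1}.

states=2 start=0 accept={1} delta: 0a->0 0b->1 1a->0 1b->1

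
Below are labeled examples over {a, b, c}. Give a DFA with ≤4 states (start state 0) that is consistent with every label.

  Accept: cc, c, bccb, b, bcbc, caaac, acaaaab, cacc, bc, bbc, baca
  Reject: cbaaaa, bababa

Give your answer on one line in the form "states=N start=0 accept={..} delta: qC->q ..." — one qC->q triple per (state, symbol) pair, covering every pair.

State merging on the prefix tree: take the shortest (then alphabetical) example prefix whose next move is undefined and point that move at state 0, else 1, else 2, ...; a target is out if some Accept/Reject pair would then sit in one state with the same input left (inseparable). If every existing state is out, open a new one.
a: 0a undefined. 0a->0: ok.
b: 0b undefined. 0b->0: no, b/bababa meet in 0. Open state 1: 0b->1.
c: 0c undefined. 0c->0: ok.
ba: 1a undefined. 1a->0: no, cc/cbaaaa meet in 0. 1a->1: no, b/cbaaaa meet in 1. Open state 2: 1a->2.
bb: 1b undefined. 1b->0: ok.
bc: 1c undefined. 1c->0: ok.
bab: 2b undefined. 2b->0: ok.
bac: 2c undefined. 2c->0: ok.
cbaa: 2a undefined. 2a->0: no, cc/cbaaaa meet in 0. 2a->1: no, bccb/cbaaaa meet in 1. 2a->2: ok.
All examples now run through 3 states with every (state, symbol) defined. Accept strings end in {0,1}, Reject strings end in {2}; accept={0,1}.

states=3 start=0 accept={0,1} delta: 0a->0 0b->1 0c->0 1a->2 1b->0 1c->0 2a->2 2b->0 2c->0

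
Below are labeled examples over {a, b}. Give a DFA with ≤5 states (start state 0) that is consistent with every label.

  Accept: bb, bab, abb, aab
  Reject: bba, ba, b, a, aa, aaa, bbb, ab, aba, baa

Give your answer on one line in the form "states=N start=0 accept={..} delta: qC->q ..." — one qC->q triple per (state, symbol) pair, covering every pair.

Fold the examples into a partial DFA from state 0: repeatedly fix the first undefined (state, symbol) met by the shortest-then-alphabetical prefix, trying targets in increasing order and rejecting any under which an Accept and a Reject string meet in one state with the same remainder; add a state when all current targets are rejected. Accepting states are where Accept strings end.
a: 0a undefined. 0a->0: no, aab/b meet in 0 with "b" left. Open state 1: 0a->1.
b: 0b undefined. 0b->0: no, bb/b meet in 0. 0b->1: no, bb/ab meet in 1 with "b" left. Open state 2: 0b->2.
aa: 1a undefined. 1a->0: no, aab/b meet in 2. 1a->1: no, aab/ab meet in 1 with "b" left. 1a->2: ok.
ab: 1b undefined. 1b->0: no, abb/b meet in 2. 1b->1: no, abb/a meet in 1. 1b->2: ok.
ba: 2a undefined. 2a->0: no, bab/b meet in 2. 2a->1: no, bab/b meet in 2. 2a->2: ok.
bb: 2b undefined. 2b->0: ok.
All examples now run through 3 states with every (state, symbol) defined. Accept strings end in {0}, Reject strings end in {1,2}; accept={0}.

states=3 start=0 accept={0} delta: 0a->1 0b->2 1a->2 1b->2 2a->2 2b->0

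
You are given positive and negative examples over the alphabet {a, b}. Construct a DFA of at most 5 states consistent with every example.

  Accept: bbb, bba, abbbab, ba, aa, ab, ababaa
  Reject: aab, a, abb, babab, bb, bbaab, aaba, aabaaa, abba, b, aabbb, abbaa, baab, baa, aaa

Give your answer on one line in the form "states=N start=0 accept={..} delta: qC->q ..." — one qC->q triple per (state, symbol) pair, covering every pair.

Fold the examples into a partial DFA from state 0: repeatedly fix the first undefined (state, symbol) met by the shortest-then-alphabetical prefix, trying targets in increasing order and rejecting any under which an Accept and a Reject string meet in one state with the same remainder; add a state when all current targets are rejected. Accepting states are where Accept strings end.
a: 0a undefined. 0a->0: no, bbb/aabbb meet in 0 with "bbb" left. Open state 1: 0a->1.
b: 0b undefined. 0b->0: no, bbb/bb meet in 0. 0b->1: no, bbb/abb meet in 1 with "bb" left. Open state 2: 0b->2.
aa: 1a undefined. 1a->0: no, bbb/aabbb meet in 2 with "bb" left. 1a->1: no, aa/a meet in 1. 1a->2: no, bba/aaba meet in 2 with "ba" left. Open state 3: 1a->3.
ab: 1b undefined. 1b->0: no, ba/abba meet in 2 with "a" left. 1b->1: no, abbbab/aab meet in 3 with "b" left. 1b->2: no, bba/abba meet in 2 with "ba" left. 1b->3: ok.
ba: 2a undefined. 2a->0: no, aa/baab meet in 3. 2a->1: no, ba/a meet in 1. 2a->2: no, ba/b meet in 2. 2a->3: ok.
bb: 2b undefined. 2b->0: no, bbb/b meet in 2. 2b->1: ok.
aaa: 3a undefined. 3a->0: no, ababaa/baa meet in 0. 3a->1: no, bbb/bbaab meet in 3. 3a->2: no, ababaa/b meet in 2. 3a->3: no, bbb/baa meet in 3. Open state 4: 3a->4.
aab: 3b undefined. 3b->0: no, bbb/babab meet in 3. 3b->1: no, bbb/aaba meet in 3. 3b->2: no, bbb/aaba meet in 3. 3b->3: no, bbb/aab meet in 3. 3b->4: ok.
aaba: 4a undefined. 4a->0: no, bbb/aabaaa meet in 3. 4a->1: no, bbb/babab meet in 3. 4a->2: no, bbb/abbaa meet in 3. 4a->3: no, bbb/aaba meet in 3. 4a->4: ok.
aabb: 4b undefined. 4b->0: ok.
All examples now run through 5 states with every (state, symbol) defined. Accept strings end in {3}, Reject strings end in {0,1,2,4}; accept={3}.

states=5 start=0 accept={3} delta: 0a->1 0b->2 1a->3 1b->3 2a->3 2b->1 3a->4 3b->4 4a->4 4b->0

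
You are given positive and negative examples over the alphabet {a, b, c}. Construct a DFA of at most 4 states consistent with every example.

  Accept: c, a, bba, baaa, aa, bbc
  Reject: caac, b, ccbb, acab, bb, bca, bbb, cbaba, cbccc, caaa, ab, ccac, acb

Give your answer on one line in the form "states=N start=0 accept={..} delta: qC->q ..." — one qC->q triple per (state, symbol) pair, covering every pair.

states=4 start=0 accept={0,2} delta: 0a->0 0b->1 0c->2 1a->0 1b->1 1c->2 2a->3 2b->3 2c->2 3a->3 3b->3 3c->3

State merging on the prefix tree: take the shortest (then alphabetical) example prefix whose next move is undefined and point that move at state 0, else 1, else 2, ...; a target is out if some Accept/Reject pair would then sit in one state with the same input left (inseparable). If every existing state is out, open a new one.
a: 0a undefined. 0a->0: ok.
b: 0b undefined. 0b->0: no, a/b meet in 0. Open state 1: 0b->1.
c: 0c undefined. 0c->0: no, c/caac meet in 0. 0c->1: no, c/b meet in 1. Open state 2: 0c->2.
ba: 1a undefined. 1a->0: ok.
bb: 1b undefined. 1b->0: no, a/bb meet in 0. 1b->1: ok.
bc: 1c undefined. 1c->0: no, a/bca meet in 0. 1c->1: no, a/bca meet in 0. 1c->2: ok.
ca: 2a undefined. 2a->0: no, c/caac meet in 2. 2a->1: no, c/caac meet in 2. 2a->2: no, c/bca meet in 2. Open state 3: 2a->3.
cb: 2b undefined. 2b->0: no, a/cbaba meet in 0. 2b->1: no, a/cbaba meet in 0. 2b->2: no, c/acb meet in 2. 2b->3: ok.
cc: 2c undefined. 2c->0: no, c/ccac meet in 2. 2c->1: no, c/ccac meet in 2. 2c->2: ok.
caa: 3a undefined. 3a->0: no, c/caac meet in 2. 3a->1: no, c/caac meet in 2. 3a->2: no, c/caac meet in 2. 3a->3: ok.
cbc: 3c undefined. 3c->0: no, c/cbccc meet in 2. 3c->1: no, c/cbccc meet in 2. 3c->2: no, c/caac meet in 2. 3c->3: ok.
acab: 3b undefined. 3b->0: no, a/ccbb meet in 0. 3b->1: no, a/cbaba meet in 0. 3b->2: no, c/ccbb meet in 2. 3b->3: ok.
All examples now run through 4 states with every (state, symbol) defined. Accept strings end in {0,2}, Reject strings end in {1,3}; accept={0,2}.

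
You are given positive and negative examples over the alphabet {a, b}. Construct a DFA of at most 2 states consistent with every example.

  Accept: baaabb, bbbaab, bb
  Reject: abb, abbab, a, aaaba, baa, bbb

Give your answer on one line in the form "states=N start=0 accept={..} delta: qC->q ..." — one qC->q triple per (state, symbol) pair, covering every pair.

Grow the machine one transition at a time. Run the examples from 0; the earliest place one falls off (shortest prefix, ties alphabetical) gets sent to the lowest-numbered state that keeps every Accept/Reject pair distinguishable — a pair clashes when both reach the same state with identical unread suffix — and to a fresh state only if none does.
a: 0a undefined. 0a->0: no, bb/abb meet in 0 with "bb" left. Open state 1: 0a->1.
b: 0b undefined. 0b->0: no, bb/bbb meet in 0. 0b->1: ok.
aa: 1a undefined. 1a->0: ok.
ab: 1b undefined. 1b->0: ok.
All examples now run through 2 states with every (state, symbol) defined. Accept strings end in {0}, Reject strings end in {1}; accept={0}.

states=2 start=0 accept={0} delta: 0a->1 0b->1 1a->0 1b->0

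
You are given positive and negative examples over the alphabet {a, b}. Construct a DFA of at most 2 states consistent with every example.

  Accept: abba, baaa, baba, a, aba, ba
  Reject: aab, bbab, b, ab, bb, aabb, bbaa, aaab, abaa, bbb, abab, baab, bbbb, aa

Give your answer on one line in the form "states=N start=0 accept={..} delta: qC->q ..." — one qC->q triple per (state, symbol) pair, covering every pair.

states=2 start=0 accept={1} delta: 0a->1 0b->0 1a->0 1b->0

State merging on the prefix tree: take the shortest (then alphabetical) example prefix whose next move is undefined and point that move at state 0, else 1, else 2, ...; a target is out if some Accept/Reject pair would then sit in one state with the same input left (inseparable). If every existing state is out, open a new one.
a: 0a undefined. 0a->0: no, a/aa meet in 0. Open state 1: 0a->1.
b: 0b undefined. 0b->0: ok.
aa: 1a undefined. 1a->0: ok.
ab: 1b undefined. 1b->0: ok.
All examples now run through 2 states with every (state, symbol) defined. Accept strings end in {1}, Reject strings end in {0}; accept={1}.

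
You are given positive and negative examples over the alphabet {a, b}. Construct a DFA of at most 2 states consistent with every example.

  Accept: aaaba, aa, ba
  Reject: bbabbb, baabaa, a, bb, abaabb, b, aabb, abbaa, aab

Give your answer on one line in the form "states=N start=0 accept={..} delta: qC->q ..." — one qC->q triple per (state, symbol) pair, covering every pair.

Fold the examples into a partial DFA from state 0: repeatedly fix the first undefined (state, symbol) met by the shortest-then-alphabetical prefix, trying targets in increasing order and rejecting any under which an Accept and a Reject string meet in one state with the same remainder; add a state when all current targets are rejected. Accepting states are where Accept strings end.
a: 0a undefined. 0a->0: no, aa/a meet in 0. Open state 1: 0a->1.
b: 0b undefined. 0b->0: no, ba/a meet in 1. 0b->1: ok.
aa: 1a undefined. 1a->0: ok.
ab: 1b undefined. 1b->0: no, aaaba/a meet in 1. 1b->1: ok.
All examples now run through 2 states with every (state, symbol) defined. Accept strings end in {0}, Reject strings end in {1}; accept={0}.

states=2 start=0 accept={0} delta: 0a->1 0b->1 1a->0 1b->1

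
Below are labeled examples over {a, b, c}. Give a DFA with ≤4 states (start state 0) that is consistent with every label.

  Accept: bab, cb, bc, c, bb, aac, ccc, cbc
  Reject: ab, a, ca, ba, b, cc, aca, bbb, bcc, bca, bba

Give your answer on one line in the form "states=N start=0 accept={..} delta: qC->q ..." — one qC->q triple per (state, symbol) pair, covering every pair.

states=4 start=0 accept={2,3} delta: 0a->0 0b->1 0c->2 1a->1 1b->3 1c->2 2a->0 2b->3 2c->0 3a->0 3b->0 3c->2

Grow the machine one transition at a time. Run the examples from 0; the earliest place one falls off (shortest prefix, ties alphabetical) gets sent to the lowest-numbered state that keeps every Accept/Reject pair distinguishable — a pair clashes when both reach the same state with identical unread suffix — and to a fresh state only if none does.
a: 0a undefined. 0a->0: ok.
b: 0b undefined. 0b->0: no, bab/ab meet in 0. Open state 1: 0b->1.
c: 0c undefined. 0c->0: no, cb/ab meet in 1. 0c->1: no, bc/cc meet in 1 with "c" left. Open state 2: 0c->2.
ba: 1a undefined. 1a->0: no, bab/ab meet in 1. 1a->1: ok.
bb: 1b undefined. 1b->0: no, bab/a meet in 0. 1b->1: no, bab/ab meet in 1. 1b->2: no, cb/bbb meet in 2 with "b" left. Open state 3: 1b->3.
bc: 1c undefined. 1c->0: no, bc/a meet in 0. 1c->1: no, bc/ab meet in 1. 1c->2: ok.
ca: 2a undefined. 2a->0: ok.
cb: 2b undefined. 2b->0: no, cb/a meet in 0. 2b->1: no, cb/ab meet in 1. 2b->2: no, cbc/cc meet in 2 with "c" left. 2b->3: ok.
cc: 2c undefined. 2c->0: ok.
bba: 3a undefined. 3a->0: ok.
bbb: 3b undefined. 3b->0: ok.
cbc: 3c undefined. 3c->0: no, cbc/a meet in 0. 3c->1: no, cbc/ab meet in 1. 3c->2: ok.
All examples now run through 4 states with every (state, symbol) defined. Accept strings end in {2,3}, Reject strings end in {0,1}; accept={2,3}.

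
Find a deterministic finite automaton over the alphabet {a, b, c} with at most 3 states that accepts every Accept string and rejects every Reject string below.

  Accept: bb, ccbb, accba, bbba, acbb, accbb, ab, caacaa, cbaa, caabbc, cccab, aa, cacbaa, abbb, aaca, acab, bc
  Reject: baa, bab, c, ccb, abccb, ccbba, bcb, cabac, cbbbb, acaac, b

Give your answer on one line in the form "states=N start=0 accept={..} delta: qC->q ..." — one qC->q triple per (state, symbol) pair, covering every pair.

Grow the machine one transition at a time. Run the examples from 0; the earliest place one falls off (shortest prefix, ties alphabetical) gets sent to the lowest-numbered state that keeps every Accept/Reject pair distinguishable — a pair clashes when both reach the same state with identical unread suffix — and to a fresh state only if none does.
a: 0a undefined. 0a->0: no, ab/b meet in 0 with "b" left. Open state 1: 0a->1.
b: 0b undefined. 0b->0: no, bb/b meet in 0. 0b->1: ok.
c: 0c undefined. 0c->0: no, cbaa/baa meet in 1 with "aa" left. 0c->1: ok.
aa: 1a undefined. 1a->0: ok.
ab: 1b undefined. 1b->0: ok.
ac: 1c undefined. 1c->0: no, accba/baa meet in 1. 1c->1: no, bb/ccb meet in 0. Open state 2: 1c->2.
aca: 2a undefined. 2a->0: no, caacaa/baa meet in 1. 2a->1: ok.
acb: 2b undefined. 2b->0: no, bb/ccb meet in 0. 2b->1: ok.
acc: 2c undefined. 2c->0: ok.
All examples now run through 3 states with every (state, symbol) defined. Accept strings end in {0,2}, Reject strings end in {1}; accept={0,2}.

states=3 start=0 accept={0,2} delta: 0a->1 0b->1 0c->1 1a->0 1b->0 1c->2 2a->1 2b->1 2c->0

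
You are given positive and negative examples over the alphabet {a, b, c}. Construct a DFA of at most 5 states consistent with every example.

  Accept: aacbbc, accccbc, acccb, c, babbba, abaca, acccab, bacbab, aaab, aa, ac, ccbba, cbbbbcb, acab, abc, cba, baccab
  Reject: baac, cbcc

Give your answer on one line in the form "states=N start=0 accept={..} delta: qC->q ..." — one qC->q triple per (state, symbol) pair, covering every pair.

states=4 start=0 accept={0,1,2} delta: 0a->0 0b->1 0c->0 1a->2 1b->0 1c->2 2a->2 2b->0 2c->3 3a->0 3b->0 3c->0

State merging on the prefix tree: take the shortest (then alphabetical) example prefix whose next move is undefined and point that move at state 0, else 1, else 2, ...; a target is out if some Accept/Reject pair would then sit in one state with the same input left (inseparable). If every existing state is out, open a new one.
a: 0a undefined. 0a->0: ok.
b: 0b undefined. 0b->0: no, c/baac meet in 0 with "c" left. Open state 1: 0b->1.
c: 0c undefined. 0c->0: ok.
ba: 1a undefined. 1a->0: no, c/baac meet in 0. 1a->1: no, accccbc/baac meet in 1 with "c" left. Open state 2: 1a->2.
abc: 1c undefined. 1c->0: no, accccbc/cbcc meet in 0. 1c->1: no, accccbc/cbcc meet in 1. 1c->2: ok.
baa: 2a undefined. 2a->0: no, c/baac meet in 0. 2a->1: no, accccbc/baac meet in 2. 2a->2: ok.
bab: 2b undefined. 2b->0: ok.
bac: 2c undefined. 2c->0: no, c/baac meet in 0. 2c->1: no, acccb/baac meet in 1. 2c->2: no, accccbc/baac meet in 2. Open state 3: 2c->3.
cbb: 1b undefined. 1b->0: ok.
bacb: 3b undefined. 3b->0: ok.
bacc: 3c undefined. 3c->0: ok.
abaca: 3a undefined. 3a->0: ok.
All examples now run through 4 states with every (state, symbol) defined. Accept strings end in {0,1,2}, Reject strings end in {3}; accept={0,1,2}.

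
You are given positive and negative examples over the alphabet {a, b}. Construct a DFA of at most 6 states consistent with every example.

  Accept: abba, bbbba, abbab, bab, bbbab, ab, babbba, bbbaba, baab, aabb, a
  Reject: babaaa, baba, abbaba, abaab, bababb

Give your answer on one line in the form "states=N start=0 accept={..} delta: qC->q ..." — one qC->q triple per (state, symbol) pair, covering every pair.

states=6 start=0 accept={0,1,3,4} delta: 0a->1 0b->2 1a->0 1b->0 2a->3 2b->1 3a->1 3b->4 4a->5 4b->0 5a->4 5b->0

Grow the machine one transition at a time. Run the examples from 0; the earliest place one falls off (shortest prefix, ties alphabetical) gets sent to the lowest-numbered state that keeps every Accept/Reject pair distinguishable — a pair clashes when both reach the same state with identical unread suffix — and to a fresh state only if none does.
a: 0a undefined. 0a->0: no, baab/abaab meet in 0 with "baab" left. Open state 1: 0a->1.
b: 0b undefined. 0b->0: no, bbbaba/baba meet in 1 with "ba" left. 0b->1: no, bbbaba/abbaba meet in 1 with "bbaba" left. Open state 2: 0b->2.
aa: 1a undefined. 1a->0: ok.
ab: 1b undefined. 1b->0: ok.
ba: 2a undefined. 2a->0: no, abba/babaaa meet in 0. 2a->1: no, abba/babaaa meet in 1. 2a->2: no, abba/abaab meet in 2. Open state 3: 2a->3.
bb: 2b undefined. 2b->0: no, bbbaba/baba meet in 3 with "ba" left. 2b->1: ok.
baa: 3a undefined. 3a->0: no, baab/abaab meet in 2. 3a->1: ok.
bab: 3b undefined. 3b->0: no, bbbaba/babaaa meet in 1. 3b->1: no, abbab/bababb meet in 1. 3b->2: no, abba/baba meet in 3. 3b->3: no, babbba/babaaa meet in 1. Open state 4: 3b->4.
baba: 4a undefined. 4a->0: no, bbbab/babaaa meet in 0. 4a->1: no, bbbaba/babaaa meet in 1. 4a->2: no, bbbab/bababb meet in 0. 4a->3: no, abba/baba meet in 3. 4a->4: no, abbab/babaaa meet in 4. Open state 5: 4a->5.
babb: 4b undefined. 4b->0: ok.
babaa: 5a undefined. 5a->0: no, bbbaba/babaaa meet in 1. 5a->1: no, bbbab/babaaa meet in 0. 5a->2: no, abba/babaaa meet in 3. 5a->3: no, bbbaba/babaaa meet in 1. 5a->4: ok.
babab: 5b undefined. 5b->0: ok.
All examples now run through 6 states with every (state, symbol) defined. Accept strings end in {0,1,3,4}, Reject strings end in {2,5}; accept={0,1,3,4}.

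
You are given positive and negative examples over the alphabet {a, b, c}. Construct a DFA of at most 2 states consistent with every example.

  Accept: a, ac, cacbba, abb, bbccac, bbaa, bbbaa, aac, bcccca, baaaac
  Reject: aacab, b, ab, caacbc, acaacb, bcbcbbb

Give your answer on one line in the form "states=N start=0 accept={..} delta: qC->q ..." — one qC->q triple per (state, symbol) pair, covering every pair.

states=2 start=0 accept={0} delta: 0a->0 0b->1 0c->0 1a->0 1b->0 1c->1

Fold the examples into a partial DFA from state 0: repeatedly fix the first undefined (state, symbol) met by the shortest-then-alphabetical prefix, trying targets in increasing order and rejecting any under which an Accept and a Reject string meet in one state with the same remainder; add a state when all current targets are rejected. Accepting states are where Accept strings end.
a: 0a undefined. 0a->0: ok.
b: 0b undefined. 0b->0: no, a/b meet in 0. Open state 1: 0b->1.
c: 0c undefined. 0c->0: ok.
ba: 1a undefined. 1a->0: ok.
bb: 1b undefined. 1b->0: ok.
bc: 1c undefined. 1c->0: no, a/caacbc meet in 0. 1c->1: ok.
All examples now run through 2 states with every (state, symbol) defined. Accept strings end in {0}, Reject strings end in {1}; accept={0}.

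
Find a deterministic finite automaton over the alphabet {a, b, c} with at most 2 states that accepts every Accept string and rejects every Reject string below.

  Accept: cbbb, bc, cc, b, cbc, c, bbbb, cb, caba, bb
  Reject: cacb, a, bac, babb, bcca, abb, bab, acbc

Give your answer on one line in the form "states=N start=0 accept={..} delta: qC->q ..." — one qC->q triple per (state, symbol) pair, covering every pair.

Fold the examples into a partial DFA from state 0: repeatedly fix the first undefined (state, symbol) met by the shortest-then-alphabetical prefix, trying targets in increasing order and rejecting any under which an Accept and a Reject string meet in one state with the same remainder; add a state when all current targets are rejected. Accepting states are where Accept strings end.
a: 0a undefined. 0a->0: no, cbc/acbc meet in 0 with "cbc" left. Open state 1: 0a->1.
b: 0b undefined. 0b->0: ok.
c: 0c undefined. 0c->0: ok.
ab: 1b undefined. 1b->0: no, cbbb/babb meet in 0. 1b->1: ok.
ac: 1c undefined. 1c->0: no, cbbb/cacb meet in 0. 1c->1: ok.
caba: 1a undefined. 1a->0: ok.
All examples now run through 2 states with every (state, symbol) defined. Accept strings end in {0}, Reject strings end in {1}; accept={0}.

states=2 start=0 accept={0} delta: 0a->1 0b->0 0c->0 1a->0 1b->1 1c->1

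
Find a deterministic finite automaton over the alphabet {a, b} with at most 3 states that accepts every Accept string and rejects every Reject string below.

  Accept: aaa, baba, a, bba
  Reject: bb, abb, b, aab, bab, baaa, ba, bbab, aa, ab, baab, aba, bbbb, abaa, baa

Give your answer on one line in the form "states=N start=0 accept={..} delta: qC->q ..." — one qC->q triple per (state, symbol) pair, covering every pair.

Grow the machine one transition at a time. Run the examples from 0; the earliest place one falls off (shortest prefix, ties alphabetical) gets sent to the lowest-numbered state that keeps every Accept/Reject pair distinguishable — a pair clashes when both reach the same state with identical unread suffix — and to a fresh state only if none does.
a: 0a undefined. 0a->0: no, aaa/aa meet in 0. Open state 1: 0a->1.
b: 0b undefined. 0b->0: no, aaa/baaa meet in 1 with "aa" left. 0b->1: no, aaa/baa meet in 1 with "aa" left. Open state 2: 0b->2.
aa: 1a undefined. 1a->0: ok.
ab: 1b undefined. 1b->0: no, aaa/aba meet in 1. 1b->1: no, aaa/abb meet in 1. 1b->2: ok.
ba: 2a undefined. 2a->0: no, aaa/abaa meet in 1. 2a->1: no, aaa/baaa meet in 1. 2a->2: ok.
bb: 2b undefined. 2b->0: ok.
All examples now run through 3 states with every (state, symbol) defined. Accept strings end in {1}, Reject strings end in {0,2}; accept={1}.

states=3 start=0 accept={1} delta: 0a->1 0b->2 1a->0 1b->2 2a->2 2b->0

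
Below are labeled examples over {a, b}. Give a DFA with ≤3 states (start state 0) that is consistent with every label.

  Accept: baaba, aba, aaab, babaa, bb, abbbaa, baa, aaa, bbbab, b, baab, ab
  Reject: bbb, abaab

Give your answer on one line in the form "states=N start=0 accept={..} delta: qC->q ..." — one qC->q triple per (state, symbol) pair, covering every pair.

Grow the machine one transition at a time. Run the examples from 0; the earliest place one falls off (shortest prefix, ties alphabetical) gets sent to the lowest-numbered state that keeps every Accept/Reject pair distinguishable — a pair clashes when both reach the same state with identical unread suffix — and to a fresh state only if none does.
a: 0a undefined. 0a->0: no, baab/abaab meet in 0 with "baab" left. Open state 1: 0a->1.
b: 0b undefined. 0b->0: no, bb/bbb meet in 0. 0b->1: ok.
aa: 1a undefined. 1a->0: ok.
ab: 1b undefined. 1b->0: no, baaba/bbb meet in 1. 1b->1: no, aaab/bbb meet in 1. Open state 2: 1b->2.
aba: 2a undefined. 2a->0: no, aaab/abaab meet in 2. 2a->1: no, baaba/abaab meet in 1. 2a->2: ok.
abb: 2b undefined. 2b->0: ok.
All examples now run through 3 states with every (state, symbol) defined. Accept strings end in {1,2}, Reject strings end in {0}; accept={1,2}.

states=3 start=0 accept={1,2} delta: 0a->1 0b->1 1a->0 1b->2 2a->2 2b->0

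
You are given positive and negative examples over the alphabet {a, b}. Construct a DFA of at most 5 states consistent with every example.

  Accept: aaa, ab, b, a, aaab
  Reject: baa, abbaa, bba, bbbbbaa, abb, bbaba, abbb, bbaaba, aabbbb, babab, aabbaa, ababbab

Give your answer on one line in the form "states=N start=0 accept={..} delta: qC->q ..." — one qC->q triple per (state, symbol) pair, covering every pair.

Fold the examples into a partial DFA from state 0: repeatedly fix the first undefined (state, symbol) met by the shortest-then-alphabetical prefix, trying targets in increasing order and rejecting any under which an Accept and a Reject string meet in one state with the same remainder; add a state when all current targets are rejected. Accepting states are where Accept strings end.
a: 0a undefined. 0a->0: ok.
b: 0b undefined. 0b->0: no, aaa/baa meet in 0. Open state 1: 0b->1.
ba: 1a undefined. 1a->0: no, aaa/baa meet in 0. 1a->1: no, ab/baa meet in 1. Open state 2: 1a->2.
bb: 1b undefined. 1b->0: no, aaa/abbaa meet in 0. 1b->1: no, ab/abb meet in 1. 1b->2: ok.
baa: 2a undefined. 2a->0: no, aaa/baa meet in 0. 2a->1: no, ab/baa meet in 1. 2a->2: ok.
bab: 2b undefined. 2b->0: no, aaa/bbaba meet in 0. 2b->1: no, ab/abbb meet in 1. 2b->2: ok.
All examples now run through 3 states with every (state, symbol) defined. Accept strings end in {0,1}, Reject strings end in {2}; accept={0,1}.

states=3 start=0 accept={0,1} delta: 0a->0 0b->1 1a->2 1b->2 2a->2 2b->2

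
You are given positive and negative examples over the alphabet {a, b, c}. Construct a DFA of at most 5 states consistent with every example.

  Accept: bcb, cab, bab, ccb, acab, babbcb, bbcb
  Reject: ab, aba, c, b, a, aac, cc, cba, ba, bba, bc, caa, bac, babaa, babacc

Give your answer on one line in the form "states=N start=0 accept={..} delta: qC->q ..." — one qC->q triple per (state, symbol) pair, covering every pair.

states=3 start=0 accept={2} delta: 0a->0 0b->1 0c->1 1a->1 1b->2 1c->1 2a->0 2b->0 2c->1

Fold the examples into a partial DFA from state 0: repeatedly fix the first undefined (state, symbol) met by the shortest-then-alphabetical prefix, trying targets in increasing order and rejecting any under which an Accept and a Reject string meet in one state with the same remainder; add a state when all current targets are rejected. Accepting states are where Accept strings end.
a: 0a undefined. 0a->0: ok.
b: 0b undefined. 0b->0: no, bab/ab meet in 0. Open state 1: 0b->1.
c: 0c undefined. 0c->0: no, cab/ab meet in 1. 0c->1: ok.
ba: 1a undefined. 1a->0: no, cab/ab meet in 1. 1a->1: ok.
bb: 1b undefined. 1b->0: no, cab/a meet in 0. 1b->1: no, cab/ab meet in 1. Open state 2: 1b->2.
bc: 1c undefined. 1c->0: no, bcb/ab meet in 1. 1c->1: ok.
bba: 2a undefined. 2a->0: ok.
bbc: 2c undefined. 2c->0: no, bbcb/ab meet in 1. 2c->1: ok.
babb: 2b undefined. 2b->0: ok.
All examples now run through 3 states with every (state, symbol) defined. Accept strings end in {2}, Reject strings end in {0,1}; accept={2}.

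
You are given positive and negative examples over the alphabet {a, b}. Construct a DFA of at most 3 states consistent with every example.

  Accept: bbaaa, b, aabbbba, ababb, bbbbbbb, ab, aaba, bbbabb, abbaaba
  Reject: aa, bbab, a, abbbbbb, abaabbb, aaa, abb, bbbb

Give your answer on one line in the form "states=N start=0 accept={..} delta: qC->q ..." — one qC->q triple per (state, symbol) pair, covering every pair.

states=3 start=0 accept={1} delta: 0a->0 0b->1 1a->1 1b->2 2a->1 2b->1

Grow the machine one transition at a time. Run the examples from 0; the earliest place one falls off (shortest prefix, ties alphabetical) gets sent to the lowest-numbered state that keeps every Accept/Reject pair distinguishable — a pair clashes when both reach the same state with identical unread suffix — and to a fresh state only if none does.
a: 0a undefined. 0a->0: ok.
b: 0b undefined. 0b->0: no, bbaaa/aa meet in 0. Open state 1: 0b->1.
bb: 1b undefined. 1b->0: no, bbaaa/aa meet in 0. 1b->1: no, b/abbbbbb meet in 1. Open state 2: 1b->2.
aba: 1a undefined. 1a->0: no, ababb/abb meet in 2. 1a->1: ok.
bba: 2a undefined. 2a->0: no, bbaaa/aa meet in 0. 2a->1: ok.
bbb: 2b undefined. 2b->0: no, bbaaa/abaabbb meet in 1. 2b->1: ok.
All examples now run through 3 states with every (state, symbol) defined. Accept strings end in {1}, Reject strings end in {0,2}; accept={1}.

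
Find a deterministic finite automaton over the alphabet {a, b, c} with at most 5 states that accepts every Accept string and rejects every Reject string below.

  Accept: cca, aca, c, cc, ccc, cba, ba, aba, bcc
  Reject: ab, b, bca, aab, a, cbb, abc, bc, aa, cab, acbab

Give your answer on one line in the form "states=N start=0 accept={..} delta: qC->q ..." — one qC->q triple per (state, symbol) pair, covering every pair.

states=3 start=0 accept={2} delta: 0a->0 0b->1 0c->2 1a->2 1b->0 1c->0 2a->2 2b->1 2c->2

State merging on the prefix tree: take the shortest (then alphabetical) example prefix whose next move is undefined and point that move at state 0, else 1, else 2, ...; a target is out if some Accept/Reject pair would then sit in one state with the same input left (inseparable). If every existing state is out, open a new one.
a: 0a undefined. 0a->0: ok.
b: 0b undefined. 0b->0: no, aca/bca meet in 0 with "ca" left. Open state 1: 0b->1.
c: 0c undefined. 0c->0: no, cca/a meet in 0. 0c->1: no, cca/bca meet in 1 with "ca" left. Open state 2: 0c->2.
ba: 1a undefined. 1a->0: no, ba/a meet in 0. 1a->1: no, ba/ab meet in 1. 1a->2: ok.
bc: 1c undefined. 1c->0: ok.
ca: 2a undefined. 2a->0: no, aca/bca meet in 0. 2a->1: no, aca/ab meet in 1. 2a->2: ok.
cb: 2b undefined. 2b->0: no, cba/bca meet in 0. 2b->1: ok.
cc: 2c undefined. 2c->0: no, cca/bca meet in 0. 2c->1: no, cc/ab meet in 1. 2c->2: ok.
cbb: 1b undefined. 1b->0: ok.
All examples now run through 3 states with every (state, symbol) defined. Accept strings end in {2}, Reject strings end in {0,1}; accept={2}.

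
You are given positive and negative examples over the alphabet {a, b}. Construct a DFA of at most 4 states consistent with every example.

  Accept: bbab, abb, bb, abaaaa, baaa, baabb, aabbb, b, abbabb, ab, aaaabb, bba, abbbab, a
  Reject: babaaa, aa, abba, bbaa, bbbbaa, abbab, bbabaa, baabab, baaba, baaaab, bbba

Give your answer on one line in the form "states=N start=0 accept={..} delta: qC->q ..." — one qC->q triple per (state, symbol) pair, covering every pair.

Grow the machine one transition at a time. Run the examples from 0; the earliest place one falls off (shortest prefix, ties alphabetical) gets sent to the lowest-numbered state that keeps every Accept/Reject pair distinguishable — a pair clashes when both reach the same state with identical unread suffix — and to a fresh state only if none does.
a: 0a undefined. 0a->0: no, bbab/abbab meet in 0 with "bbab" left. Open state 1: 0a->1.
b: 0b undefined. 0b->0: no, bba/bbba meet in 1. 0b->1: ok.
aa: 1a undefined. 1a->0: no, bbab/baabab meet in 1 with "bab" left. 1a->1: no, bbab/baabab meet in 1 with "bab" left. Open state 2: 1a->2.
ab: 1b undefined. 1b->0: ok.
aaa: 2a undefined. 2a->0: ok.
aab: 2b undefined. 2b->0: no, bbab/babaaa meet in 0. 2b->1: no, abb/babaaa meet in 1. 2b->2: no, aabbb/babaaa meet in 2. Open state 3: 2b->3.
aabb: 3b undefined. 3b->0: ok.
baba: 3a undefined. 3a->0: ok.
All examples now run through 4 states with every (state, symbol) defined. Accept strings end in {0,1}, Reject strings end in {2,3}; accept={0,1}.

states=4 start=0 accept={0,1} delta: 0a->1 0b->1 1a->2 1b->0 2a->0 2b->3 3a->0 3b->0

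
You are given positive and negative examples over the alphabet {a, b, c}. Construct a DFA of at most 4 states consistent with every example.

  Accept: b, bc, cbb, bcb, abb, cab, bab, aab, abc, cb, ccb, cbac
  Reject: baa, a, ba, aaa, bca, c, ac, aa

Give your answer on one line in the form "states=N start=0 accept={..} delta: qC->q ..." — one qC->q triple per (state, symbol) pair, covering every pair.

Grow the machine one transition at a time. Run the examples from 0; the earliest place one falls off (shortest prefix, ties alphabetical) gets sent to the lowest-numbered state that keeps every Accept/Reject pair distinguishable — a pair clashes when both reach the same state with identical unread suffix — and to a fresh state only if none does.
a: 0a undefined. 0a->0: ok.
b: 0b undefined. 0b->0: no, b/baa meet in 0. Open state 1: 0b->1.
c: 0c undefined. 0c->0: ok.
ba: 1a undefined. 1a->0: no, cbac/baa meet in 0. 1a->1: no, b/baa meet in 1. Open state 2: 1a->2.
bc: 1c undefined. 1c->0: no, bc/a meet in 0. 1c->1: ok.
abb: 1b undefined. 1b->0: no, cbb/a meet in 0. 1b->1: ok.
baa: 2a undefined. 2a->0: ok.
bab: 2b undefined. 2b->0: no, bab/baa meet in 0. 2b->1: ok.
cbac: 2c undefined. 2c->0: no, cbac/baa meet in 0. 2c->1: ok.
All examples now run through 3 states with every (state, symbol) defined. Accept strings end in {1}, Reject strings end in {0,2}; accept={1}.

states=3 start=0 accept={1} delta: 0a->0 0b->1 0c->0 1a->2 1b->1 1c->1 2a->0 2b->1 2c->1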